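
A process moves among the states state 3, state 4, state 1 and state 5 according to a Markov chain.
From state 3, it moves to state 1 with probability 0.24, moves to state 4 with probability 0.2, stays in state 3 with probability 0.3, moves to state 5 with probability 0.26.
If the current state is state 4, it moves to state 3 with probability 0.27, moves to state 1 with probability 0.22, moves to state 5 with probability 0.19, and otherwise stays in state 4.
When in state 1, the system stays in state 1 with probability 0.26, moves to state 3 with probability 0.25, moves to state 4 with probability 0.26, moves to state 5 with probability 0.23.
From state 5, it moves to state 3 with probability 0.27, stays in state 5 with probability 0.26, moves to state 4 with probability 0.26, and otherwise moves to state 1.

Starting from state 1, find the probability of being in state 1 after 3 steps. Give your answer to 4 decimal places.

Propagate the distribution vector 3 steps from state 1.
After 0 steps: (0.0000, 0.0000, 1.0000, 0.0000)
After 1 step: (0.2500, 0.2600, 0.2600, 0.2300)
After 2 steps: (0.2723, 0.2606, 0.2331, 0.2340)
After 3 steps: (0.2735, 0.2593, 0.2324, 0.2348)
P(in state 1 after 3 steps) = 0.2324

0.2324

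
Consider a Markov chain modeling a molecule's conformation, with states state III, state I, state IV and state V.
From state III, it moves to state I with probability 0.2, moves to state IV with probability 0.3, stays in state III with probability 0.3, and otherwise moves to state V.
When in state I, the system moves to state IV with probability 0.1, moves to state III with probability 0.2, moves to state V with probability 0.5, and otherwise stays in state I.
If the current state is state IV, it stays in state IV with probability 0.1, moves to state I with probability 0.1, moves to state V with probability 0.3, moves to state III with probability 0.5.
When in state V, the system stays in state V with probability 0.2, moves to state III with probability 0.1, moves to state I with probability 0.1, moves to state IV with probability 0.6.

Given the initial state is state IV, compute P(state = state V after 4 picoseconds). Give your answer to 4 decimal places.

0.2693

Propagate the distribution vector 4 picoseconds from state IV.
After 0 picoseconds: (0.0000, 0.0000, 1.0000, 0.0000)
After 1 picosecond: (0.5000, 0.1000, 0.1000, 0.3000)
After 2 picoseconds: (0.2500, 0.1600, 0.3500, 0.2400)
After 3 picoseconds: (0.3060, 0.1410, 0.2700, 0.2830)
After 4 picoseconds: (0.2833, 0.1447, 0.3027, 0.2693)
P(in state V after 4 picoseconds) = 0.2693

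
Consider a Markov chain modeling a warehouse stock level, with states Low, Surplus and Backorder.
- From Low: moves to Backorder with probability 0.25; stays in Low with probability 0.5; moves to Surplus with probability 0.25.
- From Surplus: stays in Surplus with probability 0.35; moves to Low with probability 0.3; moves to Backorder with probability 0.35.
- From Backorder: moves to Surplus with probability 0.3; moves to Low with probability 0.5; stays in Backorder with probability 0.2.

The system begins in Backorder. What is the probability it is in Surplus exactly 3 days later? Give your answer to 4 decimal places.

Propagate the distribution vector 3 days from Backorder.
After 0 days: (0.0000, 0.0000, 1.0000)
After 1 day: (0.5000, 0.3000, 0.2000)
After 2 days: (0.4400, 0.2900, 0.2700)
After 3 days: (0.4420, 0.2925, 0.2655)
P(in Surplus after 3 days) = 0.2925

0.2925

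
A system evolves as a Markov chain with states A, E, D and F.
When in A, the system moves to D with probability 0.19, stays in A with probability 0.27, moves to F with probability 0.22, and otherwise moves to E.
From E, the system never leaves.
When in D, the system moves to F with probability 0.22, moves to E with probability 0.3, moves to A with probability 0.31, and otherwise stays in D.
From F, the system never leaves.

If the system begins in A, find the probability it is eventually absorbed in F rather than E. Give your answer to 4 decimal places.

Let h(s) be the probability of absorption at F starting from transient state s. Then h(F) = 1 and h(E) = 0. By first-step analysis:
h(A) = 0.27·h(A) + 0.32·0 + 0.19·h(D) + 0.22·1
h(D) = 0.31·h(A) + 0.3·0 + 0.17·h(D) + 0.22·1
Solving: h(A) = 0.4102, h(D) = 0.4183.
Starting from A, the probability is 0.4102.

0.4102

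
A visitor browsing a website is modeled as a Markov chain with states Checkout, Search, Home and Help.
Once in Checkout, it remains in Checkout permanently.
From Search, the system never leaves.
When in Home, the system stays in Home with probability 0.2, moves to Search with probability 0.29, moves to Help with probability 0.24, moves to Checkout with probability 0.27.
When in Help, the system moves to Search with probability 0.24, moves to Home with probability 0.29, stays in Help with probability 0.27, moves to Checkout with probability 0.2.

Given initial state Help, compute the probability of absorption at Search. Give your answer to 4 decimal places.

0.5367

Let h(s) be the probability of absorption at Search starting from transient state s. Then h(Search) = 1 and h(Checkout) = 0. By first-step analysis:
h(Home) = 0.27·0 + 0.29·1 + 0.2·h(Home) + 0.24·h(Help)
h(Help) = 0.2·0 + 0.24·1 + 0.29·h(Home) + 0.27·h(Help)
Solving: h(Home) = 0.5235, h(Help) = 0.5367.
Starting from Help, the probability is 0.5367.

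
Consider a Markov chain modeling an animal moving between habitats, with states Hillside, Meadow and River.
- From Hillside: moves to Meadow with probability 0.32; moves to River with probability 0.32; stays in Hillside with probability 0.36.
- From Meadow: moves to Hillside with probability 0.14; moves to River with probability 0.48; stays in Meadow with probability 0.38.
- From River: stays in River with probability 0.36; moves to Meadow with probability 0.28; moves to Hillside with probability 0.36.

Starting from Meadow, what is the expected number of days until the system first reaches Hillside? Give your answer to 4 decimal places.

Let t(s) be the expected number of days to first reach Hillside from state s, with t(Hillside) = 0. Conditioning on the first day:
t(Meadow) = 1 + 0.38·t(Meadow) + 0.48·t(River)
t(River) = 1 + 0.28·t(Meadow) + 0.36·t(River)
Solving: t(Meadow) = 4.2683, t(River) = 3.4299.
Expected days from Meadow to Hillside: 4.2683.

4.2683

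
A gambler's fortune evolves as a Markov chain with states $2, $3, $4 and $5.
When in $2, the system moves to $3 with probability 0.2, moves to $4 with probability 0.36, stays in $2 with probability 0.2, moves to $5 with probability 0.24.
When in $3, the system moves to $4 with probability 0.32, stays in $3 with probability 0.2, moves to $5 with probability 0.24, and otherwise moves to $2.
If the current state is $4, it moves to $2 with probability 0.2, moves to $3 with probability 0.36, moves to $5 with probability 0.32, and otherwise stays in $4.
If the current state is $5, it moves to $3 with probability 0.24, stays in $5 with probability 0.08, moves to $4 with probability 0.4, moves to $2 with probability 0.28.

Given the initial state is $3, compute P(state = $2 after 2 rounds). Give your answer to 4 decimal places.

0.2272

Propagate the distribution vector 2 rounds from $3.
After 0 rounds: (0.0000, 1.0000, 0.0000, 0.0000)
After 1 round: (0.2400, 0.2000, 0.3200, 0.2400)
After 2 rounds: (0.2272, 0.2608, 0.2848, 0.2272)
P(in $2 after 2 rounds) = 0.2272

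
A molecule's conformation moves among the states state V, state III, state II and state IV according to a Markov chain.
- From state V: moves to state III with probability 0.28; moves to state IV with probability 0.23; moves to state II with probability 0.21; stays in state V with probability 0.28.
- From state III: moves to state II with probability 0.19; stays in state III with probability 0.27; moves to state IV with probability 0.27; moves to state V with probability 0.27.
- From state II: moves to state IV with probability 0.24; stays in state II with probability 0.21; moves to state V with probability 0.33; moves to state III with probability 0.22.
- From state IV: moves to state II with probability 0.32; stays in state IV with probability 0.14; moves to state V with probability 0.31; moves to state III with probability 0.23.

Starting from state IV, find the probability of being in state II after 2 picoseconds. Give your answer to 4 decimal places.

0.2208

Propagate the distribution vector 2 picoseconds from state IV.
After 0 picoseconds: (0.0000, 0.0000, 0.0000, 1.0000)
After 1 picosecond: (0.3100, 0.2300, 0.3200, 0.1400)
After 2 picoseconds: (0.2979, 0.2515, 0.2208, 0.2298)
P(in state II after 2 picoseconds) = 0.2208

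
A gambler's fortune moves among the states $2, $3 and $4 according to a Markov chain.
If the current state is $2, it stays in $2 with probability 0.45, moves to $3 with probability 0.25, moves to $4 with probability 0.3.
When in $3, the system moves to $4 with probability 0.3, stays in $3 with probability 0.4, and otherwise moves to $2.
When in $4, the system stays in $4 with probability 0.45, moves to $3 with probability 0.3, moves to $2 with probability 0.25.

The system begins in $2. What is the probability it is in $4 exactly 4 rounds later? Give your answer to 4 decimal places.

0.3528

Propagate the distribution vector 4 rounds from $2.
After 0 rounds: (1.0000, 0.0000, 0.0000)
After 1 round: (0.4500, 0.2500, 0.3000)
After 2 rounds: (0.3525, 0.3025, 0.3450)
After 3 rounds: (0.3356, 0.3126, 0.3518)
After 4 rounds: (0.3328, 0.3145, 0.3528)
P(in $4 after 4 rounds) = 0.3528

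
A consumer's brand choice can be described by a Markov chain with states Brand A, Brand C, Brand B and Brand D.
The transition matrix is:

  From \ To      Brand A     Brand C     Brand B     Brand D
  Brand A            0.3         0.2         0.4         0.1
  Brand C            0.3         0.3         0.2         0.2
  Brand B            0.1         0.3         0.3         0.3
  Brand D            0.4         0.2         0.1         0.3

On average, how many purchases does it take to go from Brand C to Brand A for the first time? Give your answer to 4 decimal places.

Let t(s) be the expected number of purchases to first reach Brand A from state s, with t(Brand A) = 0. Conditioning on the first purchase:
t(Brand C) = 1 + 0.3·t(Brand C) + 0.2·t(Brand B) + 0.2·t(Brand D)
t(Brand B) = 1 + 0.3·t(Brand C) + 0.3·t(Brand B) + 0.3·t(Brand D)
t(Brand D) = 1 + 0.2·t(Brand C) + 0.1·t(Brand B) + 0.3·t(Brand D)
Solving: t(Brand C) = 3.5043, t(Brand B) = 4.2308, t(Brand D) = 3.0342.
Expected purchases from Brand C to Brand A: 3.5043.

3.5043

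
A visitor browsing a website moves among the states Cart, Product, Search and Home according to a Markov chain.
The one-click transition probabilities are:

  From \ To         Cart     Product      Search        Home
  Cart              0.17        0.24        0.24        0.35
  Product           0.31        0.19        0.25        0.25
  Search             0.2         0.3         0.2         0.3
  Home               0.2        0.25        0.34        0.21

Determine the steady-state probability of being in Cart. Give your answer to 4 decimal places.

Let the stationary distribution be π with π = πP and π_1 + π_2 + π_3 + π_4 = 1.
π_1 = 0.17·π_1 + 0.31·π_2 + 0.2·π_3 + 0.2·π_4
π_2 = 0.24·π_1 + 0.19·π_2 + 0.3·π_3 + 0.25·π_4
π_3 = 0.24·π_1 + 0.25·π_2 + 0.2·π_3 + 0.34·π_4
Solving with the normalization constraint gives π = (0.2204, 0.2460, 0.2595, 0.2741).
So the stationary probability of Cart is 0.2204.

0.2204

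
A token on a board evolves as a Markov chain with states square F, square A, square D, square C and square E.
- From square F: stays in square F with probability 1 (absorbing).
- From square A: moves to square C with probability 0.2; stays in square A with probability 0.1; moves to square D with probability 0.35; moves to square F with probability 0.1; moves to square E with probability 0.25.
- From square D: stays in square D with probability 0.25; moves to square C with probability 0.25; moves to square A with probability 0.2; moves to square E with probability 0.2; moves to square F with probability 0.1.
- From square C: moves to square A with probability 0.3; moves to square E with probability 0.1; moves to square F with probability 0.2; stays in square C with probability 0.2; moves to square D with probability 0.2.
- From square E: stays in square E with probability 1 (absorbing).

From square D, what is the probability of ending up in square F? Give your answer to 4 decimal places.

Let h(s) be the probability of absorption at square F starting from transient state s. Then h(square F) = 1 and h(square E) = 0. By first-step analysis:
h(square A) = 0.1·1 + 0.1·h(square A) + 0.35·h(square D) + 0.2·h(square C) + 0.25·0
h(square D) = 0.1·1 + 0.2·h(square A) + 0.25·h(square D) + 0.25·h(square C) + 0.2·0
h(square C) = 0.2·1 + 0.3·h(square A) + 0.2·h(square D) + 0.2·h(square C) + 0.1·0
Solving: h(square A) = 0.3739, h(square D) = 0.3961, h(square C) = 0.4892.
Starting from square D, the probability is 0.3961.

0.3961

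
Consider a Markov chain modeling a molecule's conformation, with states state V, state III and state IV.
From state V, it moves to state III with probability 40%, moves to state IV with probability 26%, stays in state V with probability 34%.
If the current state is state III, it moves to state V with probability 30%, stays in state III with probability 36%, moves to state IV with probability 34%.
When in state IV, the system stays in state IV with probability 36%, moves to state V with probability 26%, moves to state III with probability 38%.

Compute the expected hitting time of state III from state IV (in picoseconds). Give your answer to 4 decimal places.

2.5930

Let t(s) be the expected number of picoseconds to first reach state III from state s, with t(state III) = 0. Conditioning on the first picosecond:
t(state V) = 1 + 0.34·t(state V) + 0.26·t(state IV)
t(state IV) = 1 + 0.26·t(state V) + 0.36·t(state IV)
Solving: t(state V) = 2.5366, t(state IV) = 2.5930.
Expected picoseconds from state IV to state III: 2.5930.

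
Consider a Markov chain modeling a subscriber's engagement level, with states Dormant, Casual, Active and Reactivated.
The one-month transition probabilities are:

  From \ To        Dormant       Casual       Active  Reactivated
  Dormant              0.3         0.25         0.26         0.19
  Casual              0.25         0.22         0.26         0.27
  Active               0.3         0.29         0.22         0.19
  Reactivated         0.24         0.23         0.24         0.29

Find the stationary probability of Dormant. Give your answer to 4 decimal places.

0.2736

Let the stationary distribution be π with π = πP and π_1 + π_2 + π_3 + π_4 = 1.
π_1 = 0.3·π_1 + 0.25·π_2 + 0.3·π_3 + 0.24·π_4
π_2 = 0.25·π_1 + 0.22·π_2 + 0.29·π_3 + 0.23·π_4
π_3 = 0.26·π_1 + 0.26·π_2 + 0.22·π_3 + 0.24·π_4
Solving with the normalization constraint gives π = (0.2736, 0.2477, 0.2455, 0.2331).
So the stationary probability of Dormant is 0.2736.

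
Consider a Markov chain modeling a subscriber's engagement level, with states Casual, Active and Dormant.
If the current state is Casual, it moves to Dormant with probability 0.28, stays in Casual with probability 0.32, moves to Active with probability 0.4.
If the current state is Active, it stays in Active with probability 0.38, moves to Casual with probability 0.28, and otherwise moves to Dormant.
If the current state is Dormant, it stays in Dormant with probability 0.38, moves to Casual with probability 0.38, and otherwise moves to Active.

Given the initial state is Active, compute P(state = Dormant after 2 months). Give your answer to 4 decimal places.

Sum over the intermediate state after 1 month:
P = P(Active→Casual)·P(Casual→Dormant) + P(Active→Active)·P(Active→Dormant) + P(Active→Dormant)·P(Dormant→Dormant)
  = 0.28×0.28 + 0.38×0.34 + 0.34×0.38
  = 0.0784 + 0.1292 + 0.1292 = 0.3368

0.3368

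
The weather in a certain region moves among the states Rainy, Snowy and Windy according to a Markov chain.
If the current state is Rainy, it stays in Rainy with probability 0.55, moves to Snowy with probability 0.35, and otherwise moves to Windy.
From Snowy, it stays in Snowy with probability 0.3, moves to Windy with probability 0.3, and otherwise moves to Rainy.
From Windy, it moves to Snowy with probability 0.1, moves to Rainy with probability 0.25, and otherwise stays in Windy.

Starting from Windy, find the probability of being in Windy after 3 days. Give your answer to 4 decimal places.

0.3991

Propagate the distribution vector 3 days from Windy.
After 0 days: (0.0000, 0.0000, 1.0000)
After 1 day: (0.2500, 0.1000, 0.6500)
After 2 days: (0.3400, 0.1825, 0.4775)
After 3 days: (0.3794, 0.2215, 0.3991)
P(in Windy after 3 days) = 0.3991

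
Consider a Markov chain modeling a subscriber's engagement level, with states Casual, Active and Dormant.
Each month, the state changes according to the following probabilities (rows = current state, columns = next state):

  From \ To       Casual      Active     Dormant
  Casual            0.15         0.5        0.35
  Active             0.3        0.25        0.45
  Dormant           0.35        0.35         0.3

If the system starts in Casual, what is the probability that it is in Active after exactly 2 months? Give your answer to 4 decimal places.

Sum over the intermediate state after 1 month:
P = P(Casual→Casual)·P(Casual→Active) + P(Casual→Active)·P(Active→Active) + P(Casual→Dormant)·P(Dormant→Active)
  = 0.15×0.5 + 0.5×0.25 + 0.35×0.35
  = 0.0750 + 0.1250 + 0.1225 = 0.3225

0.3225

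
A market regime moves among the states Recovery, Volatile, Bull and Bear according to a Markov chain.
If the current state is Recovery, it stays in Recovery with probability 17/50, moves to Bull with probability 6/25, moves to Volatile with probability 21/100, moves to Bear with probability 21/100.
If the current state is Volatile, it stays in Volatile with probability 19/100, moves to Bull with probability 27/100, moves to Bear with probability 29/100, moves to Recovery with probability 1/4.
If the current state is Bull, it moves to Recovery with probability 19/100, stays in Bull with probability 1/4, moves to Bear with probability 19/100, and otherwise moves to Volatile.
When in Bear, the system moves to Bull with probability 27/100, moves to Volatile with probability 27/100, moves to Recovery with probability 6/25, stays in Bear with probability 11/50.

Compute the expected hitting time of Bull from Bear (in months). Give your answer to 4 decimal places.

Let t(s) be the expected number of months to first reach Bull from state s, with t(Bull) = 0. Conditioning on the first month:
t(Recovery) = 1 + 0.34·t(Recovery) + 0.21·t(Volatile) + 0.21·t(Bear)
t(Volatile) = 1 + 0.25·t(Recovery) + 0.19·t(Volatile) + 0.29·t(Bear)
t(Bear) = 1 + 0.24·t(Recovery) + 0.27·t(Volatile) + 0.22·t(Bear)
Solving: t(Recovery) = 3.9451, t(Volatile) = 3.8191, t(Bear) = 3.8179.
Expected months from Bear to Bull: 3.8179.

3.8179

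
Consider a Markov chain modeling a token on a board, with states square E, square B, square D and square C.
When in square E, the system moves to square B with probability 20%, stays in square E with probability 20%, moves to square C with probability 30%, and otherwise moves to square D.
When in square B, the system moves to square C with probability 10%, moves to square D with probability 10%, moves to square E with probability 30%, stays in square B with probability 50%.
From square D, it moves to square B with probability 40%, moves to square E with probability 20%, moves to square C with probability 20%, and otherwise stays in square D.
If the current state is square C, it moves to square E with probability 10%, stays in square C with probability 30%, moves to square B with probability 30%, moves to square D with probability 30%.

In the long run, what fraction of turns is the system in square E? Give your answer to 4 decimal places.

Let the stationary distribution be π with π = πP and π_1 + π_2 + π_3 + π_4 = 1.
π_1 = 0.2·π_1 + 0.3·π_2 + 0.2·π_3 + 0.1·π_4
π_2 = 0.2·π_1 + 0.5·π_2 + 0.4·π_3 + 0.3·π_4
π_3 = 0.3·π_1 + 0.1·π_2 + 0.2·π_3 + 0.3·π_4
Solving with the normalization constraint gives π = (0.2169, 0.3735, 0.2048, 0.2048).
So the stationary probability of square E is 0.2169.

0.2169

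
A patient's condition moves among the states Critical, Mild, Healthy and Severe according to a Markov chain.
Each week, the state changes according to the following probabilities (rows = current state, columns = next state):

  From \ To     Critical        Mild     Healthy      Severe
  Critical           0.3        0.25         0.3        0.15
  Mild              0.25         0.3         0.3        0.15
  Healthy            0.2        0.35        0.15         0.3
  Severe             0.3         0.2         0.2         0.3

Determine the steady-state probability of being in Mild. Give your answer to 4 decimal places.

Let the stationary distribution be π with π = πP and π_1 + π_2 + π_3 + π_4 = 1.
π_1 = 0.3·π_1 + 0.25·π_2 + 0.2·π_3 + 0.3·π_4
π_2 = 0.25·π_1 + 0.3·π_2 + 0.35·π_3 + 0.2·π_4
π_3 = 0.3·π_1 + 0.3·π_2 + 0.15·π_3 + 0.2·π_4
Solving with the normalization constraint gives π = (0.2620, 0.2771, 0.2418, 0.2191).
So the stationary probability of Mild is 0.2771.

0.2771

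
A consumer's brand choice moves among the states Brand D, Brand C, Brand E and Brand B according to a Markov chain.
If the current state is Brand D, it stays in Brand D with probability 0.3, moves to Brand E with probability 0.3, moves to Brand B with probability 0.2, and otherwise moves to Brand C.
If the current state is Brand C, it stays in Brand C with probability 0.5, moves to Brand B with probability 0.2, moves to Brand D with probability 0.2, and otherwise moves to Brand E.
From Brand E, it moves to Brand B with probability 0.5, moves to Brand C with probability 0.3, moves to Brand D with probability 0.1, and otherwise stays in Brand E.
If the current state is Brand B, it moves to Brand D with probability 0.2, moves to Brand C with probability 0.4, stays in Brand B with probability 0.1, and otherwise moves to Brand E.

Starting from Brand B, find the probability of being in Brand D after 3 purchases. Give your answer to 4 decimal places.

Propagate the distribution vector 3 purchases from Brand B.
After 0 purchases: (0.0000, 0.0000, 0.0000, 1.0000)
After 1 purchase: (0.2000, 0.4000, 0.3000, 0.1000)
After 2 purchases: (0.1900, 0.3700, 0.1600, 0.2800)
After 3 purchases: (0.2030, 0.3830, 0.1940, 0.2200)
P(in Brand D after 3 purchases) = 0.2030

0.2030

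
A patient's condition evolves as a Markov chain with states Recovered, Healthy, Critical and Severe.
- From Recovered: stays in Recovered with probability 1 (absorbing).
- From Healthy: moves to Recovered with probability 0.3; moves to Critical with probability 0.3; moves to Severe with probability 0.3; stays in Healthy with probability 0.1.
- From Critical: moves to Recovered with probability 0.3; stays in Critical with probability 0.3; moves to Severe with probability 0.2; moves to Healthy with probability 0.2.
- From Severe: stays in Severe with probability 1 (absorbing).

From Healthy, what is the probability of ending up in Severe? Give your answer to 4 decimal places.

Let h(s) be the probability of absorption at Severe starting from transient state s. Then h(Severe) = 1 and h(Recovered) = 0. By first-step analysis:
h(Healthy) = 0.3·0 + 0.1·h(Healthy) + 0.3·h(Critical) + 0.3·1
h(Critical) = 0.3·0 + 0.2·h(Healthy) + 0.3·h(Critical) + 0.2·1
Solving: h(Healthy) = 0.4737, h(Critical) = 0.4211.
Starting from Healthy, the probability is 0.4737.

0.4737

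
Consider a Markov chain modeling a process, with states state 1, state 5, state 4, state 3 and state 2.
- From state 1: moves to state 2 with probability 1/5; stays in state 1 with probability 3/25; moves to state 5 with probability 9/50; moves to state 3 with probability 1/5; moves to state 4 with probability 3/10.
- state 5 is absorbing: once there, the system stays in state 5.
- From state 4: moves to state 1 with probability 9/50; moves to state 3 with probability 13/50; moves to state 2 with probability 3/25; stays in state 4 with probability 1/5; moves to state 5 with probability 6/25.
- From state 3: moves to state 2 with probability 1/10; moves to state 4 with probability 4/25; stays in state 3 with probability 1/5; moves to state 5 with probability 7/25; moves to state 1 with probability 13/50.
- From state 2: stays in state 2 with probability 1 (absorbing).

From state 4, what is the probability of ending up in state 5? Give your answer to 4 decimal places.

Let h(s) be the probability of absorption at state 5 starting from transient state s. Then h(state 5) = 1 and h(state 2) = 0. By first-step analysis:
h(state 1) = 0.12·h(state 1) + 0.18·1 + 0.3·h(state 4) + 0.2·h(state 3) + 0.2·0
h(state 4) = 0.18·h(state 1) + 0.24·1 + 0.2·h(state 4) + 0.26·h(state 3) + 0.12·0
h(state 3) = 0.26·h(state 1) + 0.28·1 + 0.16·h(state 4) + 0.2·h(state 3) + 0.1·0
Solving: h(state 1) = 0.5764, h(state 4) = 0.6463, h(state 3) = 0.6666.
Starting from state 4, the probability is 0.6463.

0.6463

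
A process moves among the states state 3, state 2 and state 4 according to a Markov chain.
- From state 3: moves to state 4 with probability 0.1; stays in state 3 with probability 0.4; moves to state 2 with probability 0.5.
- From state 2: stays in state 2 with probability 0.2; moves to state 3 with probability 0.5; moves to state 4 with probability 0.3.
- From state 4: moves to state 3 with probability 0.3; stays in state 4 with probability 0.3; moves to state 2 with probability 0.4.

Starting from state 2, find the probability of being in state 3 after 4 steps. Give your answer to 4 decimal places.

0.4135

Propagate the distribution vector 4 steps from state 2.
After 0 steps: (0.0000, 1.0000, 0.0000)
After 1 step: (0.5000, 0.2000, 0.3000)
After 2 steps: (0.3900, 0.4100, 0.2000)
After 3 steps: (0.4210, 0.3570, 0.2220)
After 4 steps: (0.4135, 0.3707, 0.2158)
P(in state 3 after 4 steps) = 0.4135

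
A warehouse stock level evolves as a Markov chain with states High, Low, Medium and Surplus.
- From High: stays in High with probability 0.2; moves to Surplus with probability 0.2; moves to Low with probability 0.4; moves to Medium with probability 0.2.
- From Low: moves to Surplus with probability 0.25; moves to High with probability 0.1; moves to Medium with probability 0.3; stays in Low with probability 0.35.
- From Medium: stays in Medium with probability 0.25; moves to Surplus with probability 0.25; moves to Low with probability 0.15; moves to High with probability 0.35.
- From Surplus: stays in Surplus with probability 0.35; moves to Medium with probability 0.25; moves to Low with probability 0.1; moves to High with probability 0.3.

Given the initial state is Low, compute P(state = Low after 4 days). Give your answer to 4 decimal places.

0.2459

Propagate the distribution vector 4 days from Low.
After 0 days: (0.0000, 1.0000, 0.0000, 0.0000)
After 1 day: (0.1000, 0.3500, 0.3000, 0.2500)
After 2 days: (0.2350, 0.2325, 0.2625, 0.2700)
After 3 days: (0.2431, 0.2418, 0.2499, 0.2653)
After 4 days: (0.2398, 0.2459, 0.2499, 0.2644)
P(in Low after 4 days) = 0.2459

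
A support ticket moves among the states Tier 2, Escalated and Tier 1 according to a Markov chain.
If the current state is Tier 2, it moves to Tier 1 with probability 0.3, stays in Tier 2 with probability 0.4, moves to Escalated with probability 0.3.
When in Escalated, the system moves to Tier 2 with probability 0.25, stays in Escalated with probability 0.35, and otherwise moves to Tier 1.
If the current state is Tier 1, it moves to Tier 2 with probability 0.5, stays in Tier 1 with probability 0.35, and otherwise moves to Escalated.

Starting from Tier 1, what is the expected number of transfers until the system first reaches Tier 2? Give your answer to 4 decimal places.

2.2069

Let t(s) be the expected number of transfers to first reach Tier 2 from state s, with t(Tier 2) = 0. Conditioning on the first transfer:
t(Escalated) = 1 + 0.35·t(Escalated) + 0.4·t(Tier 1)
t(Tier 1) = 1 + 0.15·t(Escalated) + 0.35·t(Tier 1)
Solving: t(Escalated) = 2.8966, t(Tier 1) = 2.2069.
Expected transfers from Tier 1 to Tier 2: 2.2069.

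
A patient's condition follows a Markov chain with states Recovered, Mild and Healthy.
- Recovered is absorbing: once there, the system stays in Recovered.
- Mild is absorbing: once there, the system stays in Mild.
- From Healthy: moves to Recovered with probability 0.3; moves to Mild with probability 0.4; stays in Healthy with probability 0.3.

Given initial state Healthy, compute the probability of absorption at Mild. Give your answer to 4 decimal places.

Let h(s) be the probability of absorption at Mild starting from transient state s. Then h(Mild) = 1 and h(Recovered) = 0. By first-step analysis:
h(Healthy) = 0.3·0 + 0.4·1 + 0.3·h(Healthy)
Solving: h(Healthy) = 0.5714.
Starting from Healthy, the probability is 0.5714.

0.5714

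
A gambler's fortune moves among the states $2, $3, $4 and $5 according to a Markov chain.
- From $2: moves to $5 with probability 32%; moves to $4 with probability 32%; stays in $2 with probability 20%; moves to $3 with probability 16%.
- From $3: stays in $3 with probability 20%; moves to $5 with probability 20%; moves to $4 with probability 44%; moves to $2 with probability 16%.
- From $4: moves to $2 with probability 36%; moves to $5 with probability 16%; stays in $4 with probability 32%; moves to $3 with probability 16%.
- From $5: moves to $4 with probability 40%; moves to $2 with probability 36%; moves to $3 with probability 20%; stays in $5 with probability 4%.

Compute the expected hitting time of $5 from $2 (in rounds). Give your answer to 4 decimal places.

4.0717

Let t(s) be the expected number of rounds to first reach $5 from state s, with t($5) = 0. Conditioning on the first round:
t($2) = 1 + 0.2·t($2) + 0.16·t($3) + 0.32·t($4)
t($3) = 1 + 0.16·t($2) + 0.2·t($3) + 0.44·t($4)
t($4) = 1 + 0.36·t($2) + 0.16·t($3) + 0.32·t($4)
Solving: t($2) = 4.0717, t($3) = 4.6621, t($4) = 4.7231.
Expected rounds from $2 to $5: 4.0717.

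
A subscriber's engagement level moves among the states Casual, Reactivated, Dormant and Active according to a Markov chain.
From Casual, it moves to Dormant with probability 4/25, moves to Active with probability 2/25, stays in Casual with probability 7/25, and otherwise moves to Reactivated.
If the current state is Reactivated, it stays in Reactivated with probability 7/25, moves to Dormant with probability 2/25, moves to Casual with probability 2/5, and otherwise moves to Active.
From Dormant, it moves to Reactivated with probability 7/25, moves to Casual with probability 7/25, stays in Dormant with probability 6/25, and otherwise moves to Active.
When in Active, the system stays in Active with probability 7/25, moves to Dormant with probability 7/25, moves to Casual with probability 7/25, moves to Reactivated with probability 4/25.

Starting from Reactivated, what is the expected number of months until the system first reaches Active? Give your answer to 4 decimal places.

5.5576

Let t(s) be the expected number of months to first reach Active from state s, with t(Active) = 0. Conditioning on the first month:
t(Casual) = 1 + 0.28·t(Casual) + 0.48·t(Reactivated) + 0.16·t(Dormant)
t(Reactivated) = 1 + 0.4·t(Casual) + 0.28·t(Reactivated) + 0.08·t(Dormant)
t(Dormant) = 1 + 0.28·t(Casual) + 0.28·t(Reactivated) + 0.24·t(Dormant)
Solving: t(Casual) = 6.3623, t(Reactivated) = 5.5576, t(Dormant) = 5.7073.
Expected months from Reactivated to Active: 5.5576.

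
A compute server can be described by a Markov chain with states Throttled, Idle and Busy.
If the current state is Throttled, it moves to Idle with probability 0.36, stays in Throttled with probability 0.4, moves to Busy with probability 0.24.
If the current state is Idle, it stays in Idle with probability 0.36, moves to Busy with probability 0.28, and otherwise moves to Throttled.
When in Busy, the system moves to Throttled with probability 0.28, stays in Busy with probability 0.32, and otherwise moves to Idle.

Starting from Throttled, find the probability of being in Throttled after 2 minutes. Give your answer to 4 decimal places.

0.3568

Sum over the intermediate state after 1 minute:
P = P(Throttled→Throttled)·P(Throttled→Throttled) + P(Throttled→Idle)·P(Idle→Throttled) + P(Throttled→Busy)·P(Busy→Throttled)
  = 0.4×0.4 + 0.36×0.36 + 0.24×0.28
  = 0.1600 + 0.1296 + 0.0672 = 0.3568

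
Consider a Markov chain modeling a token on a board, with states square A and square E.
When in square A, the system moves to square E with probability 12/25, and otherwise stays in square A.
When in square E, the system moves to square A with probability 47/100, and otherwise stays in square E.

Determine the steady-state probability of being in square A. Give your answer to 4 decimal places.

Let the stationary distribution be π with π = πP and π_1 + π_2 = 1.
π_1 = 0.52·π_1 + 0.47·π_2
Solving with the normalization constraint gives π = (0.4947, 0.5053).
So the stationary probability of square A is 0.4947.

0.4947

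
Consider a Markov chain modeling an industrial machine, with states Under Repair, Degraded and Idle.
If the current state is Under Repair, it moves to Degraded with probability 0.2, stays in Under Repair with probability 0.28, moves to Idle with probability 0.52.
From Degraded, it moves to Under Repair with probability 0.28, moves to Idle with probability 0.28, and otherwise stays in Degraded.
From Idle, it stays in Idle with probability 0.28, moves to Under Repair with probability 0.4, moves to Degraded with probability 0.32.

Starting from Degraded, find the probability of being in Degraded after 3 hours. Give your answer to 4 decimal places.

0.3231

Propagate the distribution vector 3 hours from Degraded.
After 0 hours: (0.0000, 1.0000, 0.0000)
After 1 hour: (0.2800, 0.4400, 0.2800)
After 2 hours: (0.3136, 0.3392, 0.3472)
After 3 hours: (0.3217, 0.3231, 0.3553)
P(in Degraded after 3 hours) = 0.3231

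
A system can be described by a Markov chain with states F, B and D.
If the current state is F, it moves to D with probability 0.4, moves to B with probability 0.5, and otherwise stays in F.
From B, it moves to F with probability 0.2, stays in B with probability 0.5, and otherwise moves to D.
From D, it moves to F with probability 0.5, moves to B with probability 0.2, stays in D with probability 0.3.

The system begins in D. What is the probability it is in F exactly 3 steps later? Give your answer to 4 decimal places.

0.2810

Propagate the distribution vector 3 steps from D.
After 0 steps: (0.0000, 0.0000, 1.0000)
After 1 step: (0.5000, 0.2000, 0.3000)
After 2 steps: (0.2400, 0.4100, 0.3500)
After 3 steps: (0.2810, 0.3950, 0.3240)
P(in F after 3 steps) = 0.2810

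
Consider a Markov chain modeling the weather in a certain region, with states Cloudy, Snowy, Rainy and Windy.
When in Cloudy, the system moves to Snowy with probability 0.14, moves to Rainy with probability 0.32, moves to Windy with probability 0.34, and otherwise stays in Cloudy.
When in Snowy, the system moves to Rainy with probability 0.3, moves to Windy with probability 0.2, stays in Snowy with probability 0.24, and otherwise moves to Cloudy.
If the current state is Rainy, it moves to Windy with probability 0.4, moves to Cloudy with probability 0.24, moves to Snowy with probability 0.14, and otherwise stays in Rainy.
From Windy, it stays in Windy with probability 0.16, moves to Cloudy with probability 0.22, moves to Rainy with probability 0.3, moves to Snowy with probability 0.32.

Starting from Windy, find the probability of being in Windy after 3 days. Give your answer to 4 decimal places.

Propagate the distribution vector 3 days from Windy.
After 0 days: (0.0000, 0.0000, 0.0000, 1.0000)
After 1 day: (0.2200, 0.3200, 0.3000, 0.1600)
After 2 days: (0.2344, 0.2008, 0.2804, 0.2844)
After 3 days: (0.2290, 0.2113, 0.2823, 0.2775)
P(in Windy after 3 days) = 0.2775

0.2775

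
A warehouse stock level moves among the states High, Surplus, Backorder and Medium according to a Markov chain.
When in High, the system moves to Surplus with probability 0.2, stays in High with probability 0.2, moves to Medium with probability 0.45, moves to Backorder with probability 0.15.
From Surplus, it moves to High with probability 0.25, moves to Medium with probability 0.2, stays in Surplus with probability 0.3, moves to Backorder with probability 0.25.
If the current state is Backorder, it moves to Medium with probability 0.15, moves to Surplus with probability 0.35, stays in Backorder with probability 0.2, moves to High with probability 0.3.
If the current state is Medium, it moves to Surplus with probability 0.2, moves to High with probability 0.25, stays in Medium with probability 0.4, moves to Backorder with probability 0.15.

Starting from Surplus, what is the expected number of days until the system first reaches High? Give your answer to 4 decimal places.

3.8347

Let t(s) be the expected number of days to first reach High from state s, with t(High) = 0. Conditioning on the first day:
t(Surplus) = 1 + 0.3·t(Surplus) + 0.25·t(Backorder) + 0.2·t(Medium)
t(Backorder) = 1 + 0.35·t(Surplus) + 0.2·t(Backorder) + 0.15·t(Medium)
t(Medium) = 1 + 0.2·t(Surplus) + 0.15·t(Backorder) + 0.4·t(Medium)
Solving: t(Surplus) = 3.8347, t(Backorder) = 3.6510, t(Medium) = 3.8576.
Expected days from Surplus to High: 3.8347.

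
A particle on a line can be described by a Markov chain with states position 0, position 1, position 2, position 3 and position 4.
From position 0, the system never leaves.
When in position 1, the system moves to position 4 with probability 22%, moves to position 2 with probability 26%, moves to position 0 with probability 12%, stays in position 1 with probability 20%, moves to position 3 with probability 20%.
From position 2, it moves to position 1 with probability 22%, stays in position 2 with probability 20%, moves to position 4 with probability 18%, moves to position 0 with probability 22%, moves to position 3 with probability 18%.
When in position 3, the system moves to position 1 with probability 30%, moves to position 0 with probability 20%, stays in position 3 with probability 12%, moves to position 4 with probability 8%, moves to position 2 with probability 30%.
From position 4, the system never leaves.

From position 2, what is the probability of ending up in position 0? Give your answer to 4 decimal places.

Let h(s) be the probability of absorption at position 0 starting from transient state s. Then h(position 0) = 1 and h(position 4) = 0. By first-step analysis:
h(position 1) = 0.12·1 + 0.2·h(position 1) + 0.26·h(position 2) + 0.2·h(position 3) + 0.22·0
h(position 2) = 0.22·1 + 0.22·h(position 1) + 0.2·h(position 2) + 0.18·h(position 3) + 0.18·0
h(position 3) = 0.2·1 + 0.3·h(position 1) + 0.3·h(position 2) + 0.12·h(position 3) + 0.08·0
Solving: h(position 1) = 0.4637, h(position 2) = 0.5299, h(position 3) = 0.5660.
Starting from position 2, the probability is 0.5299.

0.5299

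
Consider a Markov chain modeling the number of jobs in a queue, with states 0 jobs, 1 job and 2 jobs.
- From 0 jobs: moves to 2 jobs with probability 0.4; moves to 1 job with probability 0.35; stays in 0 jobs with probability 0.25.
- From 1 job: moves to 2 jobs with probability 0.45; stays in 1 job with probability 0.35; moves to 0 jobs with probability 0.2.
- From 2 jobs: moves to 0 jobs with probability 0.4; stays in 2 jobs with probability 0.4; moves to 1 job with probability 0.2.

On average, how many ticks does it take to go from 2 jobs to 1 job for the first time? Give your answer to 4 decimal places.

3.9655

Let t(s) be the expected number of ticks to first reach 1 job from state s, with t(1 job) = 0. Conditioning on the first tick:
t(0 jobs) = 1 + 0.25·t(0 jobs) + 0.4·t(2 jobs)
t(2 jobs) = 1 + 0.4·t(0 jobs) + 0.4·t(2 jobs)
Solving: t(0 jobs) = 3.4483, t(2 jobs) = 3.9655.
Expected ticks from 2 jobs to 1 job: 3.9655.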